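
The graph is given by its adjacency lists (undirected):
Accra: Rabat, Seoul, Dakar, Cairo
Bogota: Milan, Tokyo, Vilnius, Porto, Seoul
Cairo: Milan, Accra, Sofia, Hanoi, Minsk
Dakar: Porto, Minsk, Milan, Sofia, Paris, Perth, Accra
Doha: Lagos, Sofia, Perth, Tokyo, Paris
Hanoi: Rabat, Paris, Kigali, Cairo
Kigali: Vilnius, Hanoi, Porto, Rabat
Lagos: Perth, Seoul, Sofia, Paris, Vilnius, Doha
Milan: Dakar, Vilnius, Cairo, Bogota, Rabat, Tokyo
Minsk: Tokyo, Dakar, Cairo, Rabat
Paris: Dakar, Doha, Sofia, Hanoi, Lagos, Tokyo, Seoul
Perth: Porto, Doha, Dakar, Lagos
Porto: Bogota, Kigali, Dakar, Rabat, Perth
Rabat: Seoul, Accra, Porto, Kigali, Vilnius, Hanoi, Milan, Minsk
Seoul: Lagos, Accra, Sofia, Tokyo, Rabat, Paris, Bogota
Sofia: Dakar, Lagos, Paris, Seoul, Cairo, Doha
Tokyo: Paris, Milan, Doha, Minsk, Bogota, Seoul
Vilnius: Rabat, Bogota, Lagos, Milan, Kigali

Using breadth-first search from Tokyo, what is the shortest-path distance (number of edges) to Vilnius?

2

Level 0: Tokyo
Level 1: Bogota, Doha, Milan, Minsk, Paris, Seoul
Level 2: Accra, Cairo, Dakar, Hanoi, Lagos, Perth, Porto, Rabat, Sofia, Vilnius
Level 3: Kigali
Vilnius first appears at level 2.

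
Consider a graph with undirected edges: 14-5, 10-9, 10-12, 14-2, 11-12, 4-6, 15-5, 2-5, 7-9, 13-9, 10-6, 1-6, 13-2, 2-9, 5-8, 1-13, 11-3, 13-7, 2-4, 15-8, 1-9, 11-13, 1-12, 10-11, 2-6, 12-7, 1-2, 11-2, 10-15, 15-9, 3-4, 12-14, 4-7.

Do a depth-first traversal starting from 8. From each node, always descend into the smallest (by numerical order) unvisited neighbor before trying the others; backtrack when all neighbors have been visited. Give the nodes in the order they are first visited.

Visit 8
8 → 5
5 → 2
2 → 1
1 → 6
6 → 4
4 → 3
3 → 11
11 → 10
10 → 9
9 → 7
7 → 12
12 → 14
7 → 13
9 → 15

8 -> 5 -> 2 -> 1 -> 6 -> 4 -> 3 -> 11 -> 10 -> 9 -> 7 -> 12 -> 14 -> 13 -> 15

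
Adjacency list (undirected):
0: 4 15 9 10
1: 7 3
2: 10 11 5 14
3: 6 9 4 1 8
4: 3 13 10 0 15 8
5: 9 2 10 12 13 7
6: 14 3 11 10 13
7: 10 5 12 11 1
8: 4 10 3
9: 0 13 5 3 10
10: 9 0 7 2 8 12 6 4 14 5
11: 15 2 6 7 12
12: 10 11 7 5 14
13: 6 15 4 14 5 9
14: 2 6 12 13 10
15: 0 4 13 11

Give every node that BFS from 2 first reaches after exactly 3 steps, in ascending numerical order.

Level 0: 2
Level 1: 5, 10, 11, 14
Level 2: 0, 4, 6, 7, 8, 9, 12, 13, 15
Level 3: 1, 3

1, 3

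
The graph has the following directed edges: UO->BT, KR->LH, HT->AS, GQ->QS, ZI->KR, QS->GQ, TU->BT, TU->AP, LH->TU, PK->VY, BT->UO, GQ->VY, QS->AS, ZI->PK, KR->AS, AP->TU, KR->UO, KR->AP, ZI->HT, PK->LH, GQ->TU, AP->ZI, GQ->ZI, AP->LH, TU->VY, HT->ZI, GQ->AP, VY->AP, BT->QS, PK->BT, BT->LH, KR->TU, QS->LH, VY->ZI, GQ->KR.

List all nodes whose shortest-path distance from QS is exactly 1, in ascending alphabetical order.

AS, GQ, LH

Level 0: QS
Level 1: AS, GQ, LH
Level 2: AP, KR, TU, VY, ZI
Level 3: BT, HT, PK, UO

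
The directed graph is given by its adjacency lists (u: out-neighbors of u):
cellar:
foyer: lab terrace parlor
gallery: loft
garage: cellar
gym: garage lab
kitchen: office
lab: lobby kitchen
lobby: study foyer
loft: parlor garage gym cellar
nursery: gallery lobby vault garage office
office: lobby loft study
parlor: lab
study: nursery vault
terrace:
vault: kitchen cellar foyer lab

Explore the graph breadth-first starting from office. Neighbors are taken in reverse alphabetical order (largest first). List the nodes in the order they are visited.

Visit office; enqueue study, loft, lobby → queue [study, loft, lobby]
Visit study; enqueue vault, nursery → queue [loft, lobby, vault, nursery]
Visit loft; enqueue parlor, gym, garage, cellar → queue [lobby, vault, nursery, parlor, gym, garage, cellar]
Visit lobby; enqueue foyer → queue [vault, nursery, parlor, gym, garage, cellar, foyer]
Visit vault; enqueue lab, kitchen → queue [nursery, parlor, gym, garage, cellar, foyer, lab, kitchen]
Visit nursery; enqueue gallery → queue [parlor, gym, garage, cellar, foyer, lab, kitchen, gallery]
Visit parlor → queue [gym, garage, cellar, foyer, lab, kitchen, gallery]
Visit gym → queue [garage, cellar, foyer, lab, kitchen, gallery]
Visit garage → queue [cellar, foyer, lab, kitchen, gallery]
Visit cellar → queue [foyer, lab, kitchen, gallery]
Visit foyer; enqueue terrace → queue [lab, kitchen, gallery, terrace]
Visit lab → queue [kitchen, gallery, terrace]
Visit kitchen → queue [gallery, terrace]
Visit gallery → queue [terrace]
Visit terrace → queue []

office → study → loft → lobby → vault → nursery → parlor → gym → garage → cellar → foyer → lab → kitchen → gallery → terrace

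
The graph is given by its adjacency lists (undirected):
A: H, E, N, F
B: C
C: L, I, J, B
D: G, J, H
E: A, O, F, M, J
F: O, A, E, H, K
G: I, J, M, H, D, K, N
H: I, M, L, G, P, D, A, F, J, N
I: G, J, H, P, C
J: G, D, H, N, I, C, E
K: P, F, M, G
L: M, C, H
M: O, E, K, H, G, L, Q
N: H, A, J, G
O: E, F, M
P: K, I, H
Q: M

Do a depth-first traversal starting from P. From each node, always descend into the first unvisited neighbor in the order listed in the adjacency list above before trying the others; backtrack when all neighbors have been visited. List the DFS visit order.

P, K, F, O, E, A, H, I, G, J, D, N, C, L, M, Q, B

Visit P
P → K
K → F
F → O
O → E
E → A
A → H
H → I
I → G
G → J
J → D
J → N
J → C
C → L
L → M
M → Q
C → B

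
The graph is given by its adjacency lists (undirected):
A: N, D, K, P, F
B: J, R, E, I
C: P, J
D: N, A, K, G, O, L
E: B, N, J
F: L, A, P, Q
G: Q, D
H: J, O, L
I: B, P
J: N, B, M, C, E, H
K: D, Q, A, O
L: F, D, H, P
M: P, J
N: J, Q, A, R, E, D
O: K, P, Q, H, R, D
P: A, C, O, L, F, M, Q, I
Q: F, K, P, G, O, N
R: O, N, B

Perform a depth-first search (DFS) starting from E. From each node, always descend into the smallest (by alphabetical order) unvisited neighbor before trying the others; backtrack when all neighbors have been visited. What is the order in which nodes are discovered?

Visit E
E → B
B → I
I → P
P → A
A → D
D → G
G → Q
Q → F
F → L
L → H
H → J
J → C
J → M
J → N
N → R
R → O
O → K

E → B → I → P → A → D → G → Q → F → L → H → J → C → M → N → R → O → K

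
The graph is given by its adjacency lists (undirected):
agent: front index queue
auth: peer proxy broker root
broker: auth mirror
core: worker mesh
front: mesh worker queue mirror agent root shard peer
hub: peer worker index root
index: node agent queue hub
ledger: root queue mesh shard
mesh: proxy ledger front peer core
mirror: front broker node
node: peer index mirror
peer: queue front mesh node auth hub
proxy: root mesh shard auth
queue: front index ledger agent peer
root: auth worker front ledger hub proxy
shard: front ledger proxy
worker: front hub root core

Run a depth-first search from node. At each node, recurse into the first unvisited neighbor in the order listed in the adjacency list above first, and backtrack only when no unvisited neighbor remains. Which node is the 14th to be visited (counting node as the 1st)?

Visit node
node → peer
peer → queue
queue → front
front → mesh
mesh → proxy
proxy → root
root → auth
auth → broker
broker → mirror
root → worker
worker → hub
hub → index
index → agent
worker → core
root → ledger
ledger → shard

Visit order: node, peer, queue, front, mesh, proxy, root, auth, broker, mirror, worker, hub, index, agent, core, ledger, shard

agent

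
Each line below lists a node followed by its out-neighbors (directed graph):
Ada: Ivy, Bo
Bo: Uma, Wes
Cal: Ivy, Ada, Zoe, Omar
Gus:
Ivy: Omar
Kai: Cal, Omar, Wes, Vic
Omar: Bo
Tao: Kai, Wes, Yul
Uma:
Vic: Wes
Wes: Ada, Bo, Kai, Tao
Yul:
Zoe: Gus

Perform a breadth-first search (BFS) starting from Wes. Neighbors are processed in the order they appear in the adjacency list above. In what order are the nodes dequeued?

Wes, Ada, Bo, Kai, Tao, Ivy, Uma, Cal, Omar, Vic, Yul, Zoe, Gus

Visit Wes; enqueue Ada, Bo, Kai, Tao → queue [Ada, Bo, Kai, Tao]
Visit Ada; enqueue Ivy → queue [Bo, Kai, Tao, Ivy]
Visit Bo; enqueue Uma → queue [Kai, Tao, Ivy, Uma]
Visit Kai; enqueue Cal, Omar, Vic → queue [Tao, Ivy, Uma, Cal, Omar, Vic]
Visit Tao; enqueue Yul → queue [Ivy, Uma, Cal, Omar, Vic, Yul]
Visit Ivy → queue [Uma, Cal, Omar, Vic, Yul]
Visit Uma → queue [Cal, Omar, Vic, Yul]
Visit Cal; enqueue Zoe → queue [Omar, Vic, Yul, Zoe]
Visit Omar → queue [Vic, Yul, Zoe]
Visit Vic → queue [Yul, Zoe]
Visit Yul → queue [Zoe]
Visit Zoe; enqueue Gus → queue [Gus]
Visit Gus → queue []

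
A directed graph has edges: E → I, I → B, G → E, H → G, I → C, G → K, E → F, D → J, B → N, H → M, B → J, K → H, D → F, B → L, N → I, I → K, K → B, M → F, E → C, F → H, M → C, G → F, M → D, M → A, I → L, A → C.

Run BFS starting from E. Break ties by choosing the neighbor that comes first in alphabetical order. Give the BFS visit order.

Visit E; enqueue C, F, I → queue [C, F, I]
Visit C → queue [F, I]
Visit F; enqueue H → queue [I, H]
Visit I; enqueue B, K, L → queue [H, B, K, L]
Visit H; enqueue G, M → queue [B, K, L, G, M]
Visit B; enqueue J, N → queue [K, L, G, M, J, N]
Visit K → queue [L, G, M, J, N]
Visit L → queue [G, M, J, N]
Visit G → queue [M, J, N]
Visit M; enqueue A, D → queue [J, N, A, D]
Visit J → queue [N, A, D]
Visit N → queue [A, D]
Visit A → queue [D]
Visit D → queue []

E -> C -> F -> I -> H -> B -> K -> L -> G -> M -> J -> N -> A -> D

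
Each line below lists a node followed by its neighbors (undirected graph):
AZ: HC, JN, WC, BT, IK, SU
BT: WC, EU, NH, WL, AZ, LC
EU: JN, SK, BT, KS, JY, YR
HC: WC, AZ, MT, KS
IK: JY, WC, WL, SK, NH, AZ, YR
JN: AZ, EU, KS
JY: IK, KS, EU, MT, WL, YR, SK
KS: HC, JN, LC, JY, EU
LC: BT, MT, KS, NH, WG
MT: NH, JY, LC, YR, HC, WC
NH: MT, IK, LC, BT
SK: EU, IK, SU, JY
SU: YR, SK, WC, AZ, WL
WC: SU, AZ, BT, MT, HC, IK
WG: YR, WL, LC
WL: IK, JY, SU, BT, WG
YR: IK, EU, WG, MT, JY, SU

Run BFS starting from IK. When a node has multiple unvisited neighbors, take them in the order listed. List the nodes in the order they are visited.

IK, JY, WC, WL, SK, NH, AZ, YR, KS, EU, MT, SU, BT, HC, WG, LC, JN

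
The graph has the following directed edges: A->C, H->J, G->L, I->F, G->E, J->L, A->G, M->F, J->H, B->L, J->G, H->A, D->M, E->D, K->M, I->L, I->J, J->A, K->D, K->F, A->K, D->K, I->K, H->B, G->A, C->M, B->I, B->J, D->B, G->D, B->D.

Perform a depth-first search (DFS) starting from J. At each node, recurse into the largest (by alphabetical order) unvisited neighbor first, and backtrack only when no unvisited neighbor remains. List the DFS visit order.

Visit J
J → L
J → H
H → B
B → I
I → K
K → M
M → F
K → D
H → A
A → G
G → E
A → C

J, L, H, B, I, K, M, F, D, A, G, E, C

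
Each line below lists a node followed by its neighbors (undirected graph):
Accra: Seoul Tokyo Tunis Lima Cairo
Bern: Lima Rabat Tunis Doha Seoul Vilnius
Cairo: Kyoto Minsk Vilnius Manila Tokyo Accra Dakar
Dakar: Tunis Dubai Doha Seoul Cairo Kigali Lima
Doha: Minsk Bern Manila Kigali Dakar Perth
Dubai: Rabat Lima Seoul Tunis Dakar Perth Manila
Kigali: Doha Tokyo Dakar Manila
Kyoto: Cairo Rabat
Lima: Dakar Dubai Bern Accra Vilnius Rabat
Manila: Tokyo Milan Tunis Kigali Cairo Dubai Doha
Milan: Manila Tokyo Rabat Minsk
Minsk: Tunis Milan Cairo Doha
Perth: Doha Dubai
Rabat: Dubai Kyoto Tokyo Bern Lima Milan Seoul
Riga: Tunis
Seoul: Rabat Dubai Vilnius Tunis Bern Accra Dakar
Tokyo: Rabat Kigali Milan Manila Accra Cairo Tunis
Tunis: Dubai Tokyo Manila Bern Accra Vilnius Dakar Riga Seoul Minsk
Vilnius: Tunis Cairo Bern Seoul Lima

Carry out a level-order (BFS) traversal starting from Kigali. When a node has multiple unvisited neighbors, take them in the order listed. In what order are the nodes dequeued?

Kigali -> Doha -> Tokyo -> Dakar -> Manila -> Minsk -> Bern -> Perth -> Rabat -> Milan -> Accra -> Cairo -> Tunis -> Dubai -> Seoul -> Lima -> Vilnius -> Kyoto -> Riga

Visit Kigali; enqueue Doha, Tokyo, Dakar, Manila → queue [Doha, Tokyo, Dakar, Manila]
Visit Doha; enqueue Minsk, Bern, Perth → queue [Tokyo, Dakar, Manila, Minsk, Bern, Perth]
Visit Tokyo; enqueue Rabat, Milan, Accra, Cairo, Tunis → queue [Dakar, Manila, Minsk, Bern, Perth, Rabat, Milan, Accra, Cairo, Tunis]
Visit Dakar; enqueue Dubai, Seoul, Lima → queue [Manila, Minsk, Bern, Perth, Rabat, Milan, Accra, Cairo, Tunis, Dubai, Seoul, Lima]
Visit Manila → queue [Minsk, Bern, Perth, Rabat, Milan, Accra, Cairo, Tunis, Dubai, Seoul, Lima]
Visit Minsk → queue [Bern, Perth, Rabat, Milan, Accra, Cairo, Tunis, Dubai, Seoul, Lima]
Visit Bern; enqueue Vilnius → queue [Perth, Rabat, Milan, Accra, Cairo, Tunis, Dubai, Seoul, Lima, Vilnius]
Visit Perth → queue [Rabat, Milan, Accra, Cairo, Tunis, Dubai, Seoul, Lima, Vilnius]
Visit Rabat; enqueue Kyoto → queue [Milan, Accra, Cairo, Tunis, Dubai, Seoul, Lima, Vilnius, Kyoto]
Visit Milan → queue [Accra, Cairo, Tunis, Dubai, Seoul, Lima, Vilnius, Kyoto]
Visit Accra → queue [Cairo, Tunis, Dubai, Seoul, Lima, Vilnius, Kyoto]
Visit Cairo → queue [Tunis, Dubai, Seoul, Lima, Vilnius, Kyoto]
Visit Tunis; enqueue Riga → queue [Dubai, Seoul, Lima, Vilnius, Kyoto, Riga]
Visit Dubai → queue [Seoul, Lima, Vilnius, Kyoto, Riga]
Visit Seoul → queue [Lima, Vilnius, Kyoto, Riga]
Visit Lima → queue [Vilnius, Kyoto, Riga]
Visit Vilnius → queue [Kyoto, Riga]
Visit Kyoto → queue [Riga]
Visit Riga → queue []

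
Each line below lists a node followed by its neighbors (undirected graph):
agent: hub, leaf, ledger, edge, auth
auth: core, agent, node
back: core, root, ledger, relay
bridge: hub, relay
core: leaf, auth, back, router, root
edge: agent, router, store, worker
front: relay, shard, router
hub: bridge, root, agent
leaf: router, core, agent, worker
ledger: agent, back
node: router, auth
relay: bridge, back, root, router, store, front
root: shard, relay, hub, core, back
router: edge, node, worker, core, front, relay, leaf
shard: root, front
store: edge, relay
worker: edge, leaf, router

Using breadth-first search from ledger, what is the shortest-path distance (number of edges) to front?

3

Level 0: ledger
Level 1: agent, back
Level 2: auth, core, edge, hub, leaf, relay, root
Level 3: bridge, front, node, router, shard, store, worker
front first appears at level 3.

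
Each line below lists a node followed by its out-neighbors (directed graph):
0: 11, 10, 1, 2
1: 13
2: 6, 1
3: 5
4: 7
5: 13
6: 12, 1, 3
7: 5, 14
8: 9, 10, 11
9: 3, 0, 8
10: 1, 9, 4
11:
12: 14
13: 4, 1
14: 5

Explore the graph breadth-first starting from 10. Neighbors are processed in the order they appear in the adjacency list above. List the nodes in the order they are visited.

Visit 10; enqueue 1, 9, 4 → queue [1, 9, 4]
Visit 1; enqueue 13 → queue [9, 4, 13]
Visit 9; enqueue 3, 0, 8 → queue [4, 13, 3, 0, 8]
Visit 4; enqueue 7 → queue [13, 3, 0, 8, 7]
Visit 13 → queue [3, 0, 8, 7]
Visit 3; enqueue 5 → queue [0, 8, 7, 5]
Visit 0; enqueue 11, 2 → queue [8, 7, 5, 11, 2]
Visit 8 → queue [7, 5, 11, 2]
Visit 7; enqueue 14 → queue [5, 11, 2, 14]
Visit 5 → queue [11, 2, 14]
Visit 11 → queue [2, 14]
Visit 2; enqueue 6 → queue [14, 6]
Visit 14 → queue [6]
Visit 6; enqueue 12 → queue [12]
Visit 12 → queue []

10 -> 1 -> 9 -> 4 -> 13 -> 3 -> 0 -> 8 -> 7 -> 5 -> 11 -> 2 -> 14 -> 6 -> 12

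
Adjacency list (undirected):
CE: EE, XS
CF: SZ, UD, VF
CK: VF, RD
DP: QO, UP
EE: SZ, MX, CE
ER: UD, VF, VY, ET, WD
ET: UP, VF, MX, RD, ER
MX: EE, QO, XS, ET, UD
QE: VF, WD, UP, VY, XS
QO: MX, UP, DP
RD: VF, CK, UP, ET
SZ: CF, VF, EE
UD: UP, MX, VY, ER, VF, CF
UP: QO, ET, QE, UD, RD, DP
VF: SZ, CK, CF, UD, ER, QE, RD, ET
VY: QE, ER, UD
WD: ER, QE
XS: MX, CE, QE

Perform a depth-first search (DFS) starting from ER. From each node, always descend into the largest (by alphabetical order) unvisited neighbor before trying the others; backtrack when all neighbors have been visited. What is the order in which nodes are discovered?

Visit ER
ER → WD
WD → QE
QE → XS
XS → MX
MX → UD
UD → VY
UD → VF
VF → SZ
SZ → EE
EE → CE
SZ → CF
VF → RD
RD → UP
UP → QO
QO → DP
UP → ET
RD → CK

ER, WD, QE, XS, MX, UD, VY, VF, SZ, EE, CE, CF, RD, UP, QO, DP, ET, CK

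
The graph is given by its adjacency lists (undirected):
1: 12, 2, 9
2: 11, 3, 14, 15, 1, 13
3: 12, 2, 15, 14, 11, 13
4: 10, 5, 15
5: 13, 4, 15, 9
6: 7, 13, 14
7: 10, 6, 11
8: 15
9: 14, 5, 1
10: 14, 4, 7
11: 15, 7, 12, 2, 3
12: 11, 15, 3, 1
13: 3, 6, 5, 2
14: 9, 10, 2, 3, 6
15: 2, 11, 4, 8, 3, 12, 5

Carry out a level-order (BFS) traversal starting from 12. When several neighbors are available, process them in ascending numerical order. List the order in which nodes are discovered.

Visit 12; enqueue 1, 3, 11, 15 → queue [1, 3, 11, 15]
Visit 1; enqueue 2, 9 → queue [3, 11, 15, 2, 9]
Visit 3; enqueue 13, 14 → queue [11, 15, 2, 9, 13, 14]
Visit 11; enqueue 7 → queue [15, 2, 9, 13, 14, 7]
Visit 15; enqueue 4, 5, 8 → queue [2, 9, 13, 14, 7, 4, 5, 8]
Visit 2 → queue [9, 13, 14, 7, 4, 5, 8]
Visit 9 → queue [13, 14, 7, 4, 5, 8]
Visit 13; enqueue 6 → queue [14, 7, 4, 5, 8, 6]
Visit 14; enqueue 10 → queue [7, 4, 5, 8, 6, 10]
Visit 7 → queue [4, 5, 8, 6, 10]
Visit 4 → queue [5, 8, 6, 10]
Visit 5 → queue [8, 6, 10]
Visit 8 → queue [6, 10]
Visit 6 → queue [10]
Visit 10 → queue []

12 1 3 11 15 2 9 13 14 7 4 5 8 6 10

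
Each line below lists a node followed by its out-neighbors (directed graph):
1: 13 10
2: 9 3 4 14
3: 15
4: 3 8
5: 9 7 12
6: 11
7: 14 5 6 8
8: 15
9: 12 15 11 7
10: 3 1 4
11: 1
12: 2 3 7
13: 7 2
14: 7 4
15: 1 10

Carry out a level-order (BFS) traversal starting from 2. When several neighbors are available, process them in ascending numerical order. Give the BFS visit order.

Visit 2; enqueue 3, 4, 9, 14 → queue [3, 4, 9, 14]
Visit 3; enqueue 15 → queue [4, 9, 14, 15]
Visit 4; enqueue 8 → queue [9, 14, 15, 8]
Visit 9; enqueue 7, 11, 12 → queue [14, 15, 8, 7, 11, 12]
Visit 14 → queue [15, 8, 7, 11, 12]
Visit 15; enqueue 1, 10 → queue [8, 7, 11, 12, 1, 10]
Visit 8 → queue [7, 11, 12, 1, 10]
Visit 7; enqueue 5, 6 → queue [11, 12, 1, 10, 5, 6]
Visit 11 → queue [12, 1, 10, 5, 6]
Visit 12 → queue [1, 10, 5, 6]
Visit 1; enqueue 13 → queue [10, 5, 6, 13]
Visit 10 → queue [5, 6, 13]
Visit 5 → queue [6, 13]
Visit 6 → queue [13]
Visit 13 → queue []

2 3 4 9 14 15 8 7 11 12 1 10 5 6 13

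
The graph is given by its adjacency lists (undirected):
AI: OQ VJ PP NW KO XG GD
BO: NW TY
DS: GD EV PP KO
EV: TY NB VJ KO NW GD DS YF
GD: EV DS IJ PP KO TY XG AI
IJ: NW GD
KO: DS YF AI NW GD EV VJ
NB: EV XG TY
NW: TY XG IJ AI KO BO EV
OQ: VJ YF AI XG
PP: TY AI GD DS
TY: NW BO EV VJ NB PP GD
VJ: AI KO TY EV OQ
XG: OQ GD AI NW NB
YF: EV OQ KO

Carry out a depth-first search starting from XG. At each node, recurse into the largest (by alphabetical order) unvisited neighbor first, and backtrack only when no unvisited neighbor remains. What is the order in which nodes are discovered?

Visit XG
XG → OQ
OQ → YF
YF → KO
KO → VJ
VJ → TY
TY → PP
PP → GD
GD → IJ
IJ → NW
NW → EV
EV → NB
EV → DS
NW → BO
NW → AI

XG → OQ → YF → KO → VJ → TY → PP → GD → IJ → NW → EV → NB → DS → BO → AI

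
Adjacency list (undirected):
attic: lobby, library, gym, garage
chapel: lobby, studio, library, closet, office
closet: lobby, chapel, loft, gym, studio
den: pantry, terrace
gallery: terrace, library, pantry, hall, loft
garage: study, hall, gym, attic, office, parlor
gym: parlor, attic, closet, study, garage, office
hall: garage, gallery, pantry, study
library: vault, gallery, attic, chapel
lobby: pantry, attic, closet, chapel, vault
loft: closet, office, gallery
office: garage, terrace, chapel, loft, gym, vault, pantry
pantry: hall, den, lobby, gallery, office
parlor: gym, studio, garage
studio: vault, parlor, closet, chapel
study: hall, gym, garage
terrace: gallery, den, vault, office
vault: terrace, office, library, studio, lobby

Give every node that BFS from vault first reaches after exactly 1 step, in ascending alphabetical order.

library, lobby, office, studio, terrace

Level 0: vault
Level 1: library, lobby, office, studio, terrace
Level 2: attic, chapel, closet, den, gallery, garage, gym, loft, pantry, parlor
Level 3: hall, study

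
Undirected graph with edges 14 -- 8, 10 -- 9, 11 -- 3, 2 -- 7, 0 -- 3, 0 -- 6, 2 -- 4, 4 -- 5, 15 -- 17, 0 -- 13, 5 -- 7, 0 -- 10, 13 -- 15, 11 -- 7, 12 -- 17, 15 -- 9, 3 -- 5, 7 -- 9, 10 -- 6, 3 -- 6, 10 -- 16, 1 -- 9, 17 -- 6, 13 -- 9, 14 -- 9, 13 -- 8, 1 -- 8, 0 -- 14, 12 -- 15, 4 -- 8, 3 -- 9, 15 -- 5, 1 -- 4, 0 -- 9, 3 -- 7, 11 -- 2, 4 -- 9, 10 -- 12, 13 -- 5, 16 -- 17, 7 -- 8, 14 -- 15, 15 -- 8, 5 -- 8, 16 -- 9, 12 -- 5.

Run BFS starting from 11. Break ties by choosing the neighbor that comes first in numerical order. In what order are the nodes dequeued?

Visit 11; enqueue 2, 3, 7 → queue [2, 3, 7]
Visit 2; enqueue 4 → queue [3, 7, 4]
Visit 3; enqueue 0, 5, 6, 9 → queue [7, 4, 0, 5, 6, 9]
Visit 7; enqueue 8 → queue [4, 0, 5, 6, 9, 8]
Visit 4; enqueue 1 → queue [0, 5, 6, 9, 8, 1]
Visit 0; enqueue 10, 13, 14 → queue [5, 6, 9, 8, 1, 10, 13, 14]
Visit 5; enqueue 12, 15 → queue [6, 9, 8, 1, 10, 13, 14, 12, 15]
Visit 6; enqueue 17 → queue [9, 8, 1, 10, 13, 14, 12, 15, 17]
Visit 9; enqueue 16 → queue [8, 1, 10, 13, 14, 12, 15, 17, 16]
Visit 8 → queue [1, 10, 13, 14, 12, 15, 17, 16]
Visit 1 → queue [10, 13, 14, 12, 15, 17, 16]
Visit 10 → queue [13, 14, 12, 15, 17, 16]
Visit 13 → queue [14, 12, 15, 17, 16]
Visit 14 → queue [12, 15, 17, 16]
Visit 12 → queue [15, 17, 16]
Visit 15 → queue [17, 16]
Visit 17 → queue [16]
Visit 16 → queue []

11 2 3 7 4 0 5 6 9 8 1 10 13 14 12 15 17 16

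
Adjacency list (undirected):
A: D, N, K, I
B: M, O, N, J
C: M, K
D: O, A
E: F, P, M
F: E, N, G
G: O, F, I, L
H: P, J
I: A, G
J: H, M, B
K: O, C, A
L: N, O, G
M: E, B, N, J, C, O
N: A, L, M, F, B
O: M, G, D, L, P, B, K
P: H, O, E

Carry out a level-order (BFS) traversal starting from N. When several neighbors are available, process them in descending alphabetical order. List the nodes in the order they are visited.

N → M → L → F → B → A → O → J → E → C → G → K → I → D → P → H

Visit N; enqueue M, L, F, B, A → queue [M, L, F, B, A]
Visit M; enqueue O, J, E, C → queue [L, F, B, A, O, J, E, C]
Visit L; enqueue G → queue [F, B, A, O, J, E, C, G]
Visit F → queue [B, A, O, J, E, C, G]
Visit B → queue [A, O, J, E, C, G]
Visit A; enqueue K, I, D → queue [O, J, E, C, G, K, I, D]
Visit O; enqueue P → queue [J, E, C, G, K, I, D, P]
Visit J; enqueue H → queue [E, C, G, K, I, D, P, H]
Visit E → queue [C, G, K, I, D, P, H]
Visit C → queue [G, K, I, D, P, H]
Visit G → queue [K, I, D, P, H]
Visit K → queue [I, D, P, H]
Visit I → queue [D, P, H]
Visit D → queue [P, H]
Visit P → queue [H]
Visit H → queue []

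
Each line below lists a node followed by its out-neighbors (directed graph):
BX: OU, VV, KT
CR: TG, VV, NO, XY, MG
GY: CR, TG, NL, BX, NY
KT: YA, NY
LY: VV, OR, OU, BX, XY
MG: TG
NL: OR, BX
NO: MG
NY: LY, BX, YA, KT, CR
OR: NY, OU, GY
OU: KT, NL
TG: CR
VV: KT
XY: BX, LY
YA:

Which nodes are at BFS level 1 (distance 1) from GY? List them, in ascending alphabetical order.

Level 0: GY
Level 1: BX, CR, NL, NY, TG
Level 2: KT, LY, MG, NO, OR, OU, VV, XY, YA

BX, CR, NL, NY, TG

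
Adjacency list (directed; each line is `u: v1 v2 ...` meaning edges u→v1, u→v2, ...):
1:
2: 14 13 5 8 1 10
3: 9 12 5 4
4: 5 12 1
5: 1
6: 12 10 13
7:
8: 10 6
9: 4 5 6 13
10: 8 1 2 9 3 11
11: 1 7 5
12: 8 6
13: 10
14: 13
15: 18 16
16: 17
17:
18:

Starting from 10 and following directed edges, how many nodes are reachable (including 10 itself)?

14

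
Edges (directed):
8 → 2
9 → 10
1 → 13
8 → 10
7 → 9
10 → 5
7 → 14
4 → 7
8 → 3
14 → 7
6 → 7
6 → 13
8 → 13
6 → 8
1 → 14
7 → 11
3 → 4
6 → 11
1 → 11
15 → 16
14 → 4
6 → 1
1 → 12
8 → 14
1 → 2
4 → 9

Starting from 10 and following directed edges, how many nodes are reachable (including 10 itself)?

2

BFS from 10 visits: 10, 5
Reachable nodes: 2 of 16 total.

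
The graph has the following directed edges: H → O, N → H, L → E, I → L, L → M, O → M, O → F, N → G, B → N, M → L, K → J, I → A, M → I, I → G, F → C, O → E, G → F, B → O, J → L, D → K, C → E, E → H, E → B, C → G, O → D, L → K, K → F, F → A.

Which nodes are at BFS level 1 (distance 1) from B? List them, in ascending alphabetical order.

Level 0: B
Level 1: N, O
Level 2: D, E, F, G, H, M
Level 3: A, C, I, K, L
Level 4: J

N, O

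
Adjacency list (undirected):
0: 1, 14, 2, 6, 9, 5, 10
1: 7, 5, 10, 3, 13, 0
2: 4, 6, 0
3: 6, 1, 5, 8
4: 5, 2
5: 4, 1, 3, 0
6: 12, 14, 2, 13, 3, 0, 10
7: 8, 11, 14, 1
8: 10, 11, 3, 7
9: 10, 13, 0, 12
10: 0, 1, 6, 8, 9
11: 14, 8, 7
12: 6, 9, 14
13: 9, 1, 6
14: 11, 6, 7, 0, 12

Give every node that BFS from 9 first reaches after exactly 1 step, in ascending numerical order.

Level 0: 9
Level 1: 0, 10, 12, 13
Level 2: 1, 2, 5, 6, 8, 14
Level 3: 3, 4, 7, 11

0, 10, 12, 13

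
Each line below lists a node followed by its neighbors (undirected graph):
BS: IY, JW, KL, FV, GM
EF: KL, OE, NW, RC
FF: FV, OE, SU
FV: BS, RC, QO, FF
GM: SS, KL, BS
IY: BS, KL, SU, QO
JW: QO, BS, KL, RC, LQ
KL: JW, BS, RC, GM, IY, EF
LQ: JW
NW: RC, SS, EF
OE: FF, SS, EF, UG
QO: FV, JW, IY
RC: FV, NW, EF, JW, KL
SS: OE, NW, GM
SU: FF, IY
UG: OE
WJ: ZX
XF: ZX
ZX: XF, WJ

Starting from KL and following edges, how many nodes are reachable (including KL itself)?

16

BFS from KL visits: KL, JW, BS, RC, GM, IY, EF, QO, LQ, FV, NW, SS, SU, OE, FF, UG
Reachable nodes: 16 of 19 total.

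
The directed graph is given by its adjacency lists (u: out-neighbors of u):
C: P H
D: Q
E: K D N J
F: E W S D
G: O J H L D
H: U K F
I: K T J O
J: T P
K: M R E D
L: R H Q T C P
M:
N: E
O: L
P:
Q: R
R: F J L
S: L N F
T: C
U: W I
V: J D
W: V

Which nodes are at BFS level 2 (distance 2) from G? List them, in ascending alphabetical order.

Level 0: G
Level 1: D, H, J, L, O
Level 2: C, F, K, P, Q, R, T, U
Level 3: E, I, M, S, W
Level 4: N, V

C, F, K, P, Q, R, T, U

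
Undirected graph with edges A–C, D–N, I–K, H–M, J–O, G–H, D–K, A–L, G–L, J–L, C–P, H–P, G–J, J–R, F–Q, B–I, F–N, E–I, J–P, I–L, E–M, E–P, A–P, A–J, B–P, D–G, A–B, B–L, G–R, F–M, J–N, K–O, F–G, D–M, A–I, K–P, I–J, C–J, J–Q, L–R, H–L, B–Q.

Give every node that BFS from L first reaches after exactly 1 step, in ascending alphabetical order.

Level 0: L
Level 1: A, B, G, H, I, J, R
Level 2: C, D, E, F, K, M, N, O, P, Q

A, B, G, H, I, J, R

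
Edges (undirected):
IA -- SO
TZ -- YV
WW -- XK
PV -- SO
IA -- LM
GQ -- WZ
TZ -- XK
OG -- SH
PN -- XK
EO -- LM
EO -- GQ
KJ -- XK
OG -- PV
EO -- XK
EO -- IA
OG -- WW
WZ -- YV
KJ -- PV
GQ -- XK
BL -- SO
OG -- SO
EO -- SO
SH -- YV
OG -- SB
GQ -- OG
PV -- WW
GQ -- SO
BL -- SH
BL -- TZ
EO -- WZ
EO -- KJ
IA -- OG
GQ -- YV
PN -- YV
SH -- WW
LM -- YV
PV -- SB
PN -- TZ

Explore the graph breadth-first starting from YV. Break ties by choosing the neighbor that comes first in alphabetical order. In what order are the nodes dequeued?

YV, GQ, LM, PN, SH, TZ, WZ, EO, OG, SO, XK, IA, BL, WW, KJ, PV, SB

Visit YV; enqueue GQ, LM, PN, SH, TZ, WZ → queue [GQ, LM, PN, SH, TZ, WZ]
Visit GQ; enqueue EO, OG, SO, XK → queue [LM, PN, SH, TZ, WZ, EO, OG, SO, XK]
Visit LM; enqueue IA → queue [PN, SH, TZ, WZ, EO, OG, SO, XK, IA]
Visit PN → queue [SH, TZ, WZ, EO, OG, SO, XK, IA]
Visit SH; enqueue BL, WW → queue [TZ, WZ, EO, OG, SO, XK, IA, BL, WW]
Visit TZ → queue [WZ, EO, OG, SO, XK, IA, BL, WW]
Visit WZ → queue [EO, OG, SO, XK, IA, BL, WW]
Visit EO; enqueue KJ → queue [OG, SO, XK, IA, BL, WW, KJ]
Visit OG; enqueue PV, SB → queue [SO, XK, IA, BL, WW, KJ, PV, SB]
Visit SO → queue [XK, IA, BL, WW, KJ, PV, SB]
Visit XK → queue [IA, BL, WW, KJ, PV, SB]
Visit IA → queue [BL, WW, KJ, PV, SB]
Visit BL → queue [WW, KJ, PV, SB]
Visit WW → queue [KJ, PV, SB]
Visit KJ → queue [PV, SB]
Visit PV → queue [SB]
Visit SB → queue []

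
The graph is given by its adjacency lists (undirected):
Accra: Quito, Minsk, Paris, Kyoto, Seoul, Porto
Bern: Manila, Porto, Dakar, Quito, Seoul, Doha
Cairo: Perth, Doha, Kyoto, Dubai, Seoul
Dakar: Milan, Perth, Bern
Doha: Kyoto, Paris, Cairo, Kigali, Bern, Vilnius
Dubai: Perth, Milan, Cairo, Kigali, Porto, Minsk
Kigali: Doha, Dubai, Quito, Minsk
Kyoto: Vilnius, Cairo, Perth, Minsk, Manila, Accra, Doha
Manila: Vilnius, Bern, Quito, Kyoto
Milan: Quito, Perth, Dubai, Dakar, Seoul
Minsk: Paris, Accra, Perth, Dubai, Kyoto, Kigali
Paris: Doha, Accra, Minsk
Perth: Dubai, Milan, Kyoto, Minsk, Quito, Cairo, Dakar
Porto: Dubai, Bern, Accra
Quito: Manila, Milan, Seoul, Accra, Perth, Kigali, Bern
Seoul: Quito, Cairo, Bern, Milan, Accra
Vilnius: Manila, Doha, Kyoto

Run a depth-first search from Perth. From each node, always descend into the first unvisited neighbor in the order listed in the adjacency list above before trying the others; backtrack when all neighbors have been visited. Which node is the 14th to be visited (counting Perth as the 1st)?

Minsk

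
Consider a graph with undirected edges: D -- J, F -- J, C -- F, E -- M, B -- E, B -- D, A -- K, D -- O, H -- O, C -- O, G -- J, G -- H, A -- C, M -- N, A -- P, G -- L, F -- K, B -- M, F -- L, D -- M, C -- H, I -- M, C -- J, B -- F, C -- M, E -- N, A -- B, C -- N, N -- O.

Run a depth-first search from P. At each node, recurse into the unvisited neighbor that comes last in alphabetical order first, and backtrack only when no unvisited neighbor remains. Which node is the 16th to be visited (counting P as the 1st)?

H

Visit P
P → A
A → K
K → F
F → L
L → G
G → J
J → D
D → O
O → N
N → M
M → I
M → E
E → B
M → C
C → H

Visit order: P, A, K, F, L, G, J, D, O, N, M, I, E, B, C, H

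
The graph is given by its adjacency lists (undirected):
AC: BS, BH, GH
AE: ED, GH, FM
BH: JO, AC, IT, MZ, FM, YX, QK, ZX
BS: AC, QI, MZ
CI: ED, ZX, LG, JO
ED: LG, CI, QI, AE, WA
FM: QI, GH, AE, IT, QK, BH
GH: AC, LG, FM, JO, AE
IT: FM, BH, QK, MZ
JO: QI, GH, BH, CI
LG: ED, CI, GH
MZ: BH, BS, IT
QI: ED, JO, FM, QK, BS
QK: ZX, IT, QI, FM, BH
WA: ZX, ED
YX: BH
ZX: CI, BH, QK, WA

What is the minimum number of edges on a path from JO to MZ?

Level 0: JO
Level 1: BH, CI, GH, QI
Level 2: AC, AE, BS, ED, FM, IT, LG, MZ, QK, YX, ZX
Level 3: WA
MZ first appears at level 2.

2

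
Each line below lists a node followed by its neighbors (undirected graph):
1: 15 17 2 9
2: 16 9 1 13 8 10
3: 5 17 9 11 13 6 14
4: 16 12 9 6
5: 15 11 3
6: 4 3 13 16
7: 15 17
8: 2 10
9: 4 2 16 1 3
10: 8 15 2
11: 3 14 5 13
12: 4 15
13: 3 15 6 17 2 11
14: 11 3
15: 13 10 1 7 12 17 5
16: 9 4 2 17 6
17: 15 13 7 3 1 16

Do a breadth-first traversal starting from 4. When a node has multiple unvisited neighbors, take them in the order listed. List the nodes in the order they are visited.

Visit 4; enqueue 16, 12, 9, 6 → queue [16, 12, 9, 6]
Visit 16; enqueue 2, 17 → queue [12, 9, 6, 2, 17]
Visit 12; enqueue 15 → queue [9, 6, 2, 17, 15]
Visit 9; enqueue 1, 3 → queue [6, 2, 17, 15, 1, 3]
Visit 6; enqueue 13 → queue [2, 17, 15, 1, 3, 13]
Visit 2; enqueue 8, 10 → queue [17, 15, 1, 3, 13, 8, 10]
Visit 17; enqueue 7 → queue [15, 1, 3, 13, 8, 10, 7]
Visit 15; enqueue 5 → queue [1, 3, 13, 8, 10, 7, 5]
Visit 1 → queue [3, 13, 8, 10, 7, 5]
Visit 3; enqueue 11, 14 → queue [13, 8, 10, 7, 5, 11, 14]
Visit 13 → queue [8, 10, 7, 5, 11, 14]
Visit 8 → queue [10, 7, 5, 11, 14]
Visit 10 → queue [7, 5, 11, 14]
Visit 7 → queue [5, 11, 14]
Visit 5 → queue [11, 14]
Visit 11 → queue [14]
Visit 14 → queue []

4, 16, 12, 9, 6, 2, 17, 15, 1, 3, 13, 8, 10, 7, 5, 11, 14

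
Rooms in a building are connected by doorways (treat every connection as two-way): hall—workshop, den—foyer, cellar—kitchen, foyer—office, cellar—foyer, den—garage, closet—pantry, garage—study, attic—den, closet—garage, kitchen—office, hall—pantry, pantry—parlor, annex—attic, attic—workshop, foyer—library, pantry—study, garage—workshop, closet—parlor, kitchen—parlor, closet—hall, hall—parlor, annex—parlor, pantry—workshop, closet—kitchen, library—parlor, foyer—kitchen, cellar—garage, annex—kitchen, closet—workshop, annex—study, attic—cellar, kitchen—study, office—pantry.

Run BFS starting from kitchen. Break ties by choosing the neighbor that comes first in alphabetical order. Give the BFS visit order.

Visit kitchen; enqueue annex, cellar, closet, foyer, office, parlor, study → queue [annex, cellar, closet, foyer, office, parlor, study]
Visit annex; enqueue attic → queue [cellar, closet, foyer, office, parlor, study, attic]
Visit cellar; enqueue garage → queue [closet, foyer, office, parlor, study, attic, garage]
Visit closet; enqueue hall, pantry, workshop → queue [foyer, office, parlor, study, attic, garage, hall, pantry, workshop]
Visit foyer; enqueue den, library → queue [office, parlor, study, attic, garage, hall, pantry, workshop, den, library]
Visit office → queue [parlor, study, attic, garage, hall, pantry, workshop, den, library]
Visit parlor → queue [study, attic, garage, hall, pantry, workshop, den, library]
Visit study → queue [attic, garage, hall, pantry, workshop, den, library]
Visit attic → queue [garage, hall, pantry, workshop, den, library]
Visit garage → queue [hall, pantry, workshop, den, library]
Visit hall → queue [pantry, workshop, den, library]
Visit pantry → queue [workshop, den, library]
Visit workshop → queue [den, library]
Visit den → queue [library]
Visit library → queue []

kitchen → annex → cellar → closet → foyer → office → parlor → study → attic → garage → hall → pantry → workshop → den → library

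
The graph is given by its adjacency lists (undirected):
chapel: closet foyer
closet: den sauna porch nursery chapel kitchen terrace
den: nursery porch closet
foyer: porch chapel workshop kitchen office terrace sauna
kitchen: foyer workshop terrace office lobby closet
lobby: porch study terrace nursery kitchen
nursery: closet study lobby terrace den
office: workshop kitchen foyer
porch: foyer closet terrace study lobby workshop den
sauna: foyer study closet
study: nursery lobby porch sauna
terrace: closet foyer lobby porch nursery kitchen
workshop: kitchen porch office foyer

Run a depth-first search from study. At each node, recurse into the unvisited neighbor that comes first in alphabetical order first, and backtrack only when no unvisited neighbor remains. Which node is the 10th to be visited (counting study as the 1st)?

den

Visit study
study → lobby
lobby → kitchen
kitchen → closet
closet → chapel
chapel → foyer
foyer → office
office → workshop
workshop → porch
porch → den
den → nursery
nursery → terrace
foyer → sauna

Visit order: study, lobby, kitchen, closet, chapel, foyer, office, workshop, porch, den, nursery, terrace, sauna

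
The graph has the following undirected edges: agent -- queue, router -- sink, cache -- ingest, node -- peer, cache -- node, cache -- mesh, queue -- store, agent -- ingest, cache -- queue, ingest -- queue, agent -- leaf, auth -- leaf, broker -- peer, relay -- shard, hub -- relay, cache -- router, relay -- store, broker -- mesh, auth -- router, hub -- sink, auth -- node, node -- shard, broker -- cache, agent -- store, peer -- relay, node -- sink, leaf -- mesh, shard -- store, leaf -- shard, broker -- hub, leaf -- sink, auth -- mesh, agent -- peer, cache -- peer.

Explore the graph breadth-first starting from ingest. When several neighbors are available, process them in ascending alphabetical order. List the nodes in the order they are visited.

Visit ingest; enqueue agent, cache, queue → queue [agent, cache, queue]
Visit agent; enqueue leaf, peer, store → queue [cache, queue, leaf, peer, store]
Visit cache; enqueue broker, mesh, node, router → queue [queue, leaf, peer, store, broker, mesh, node, router]
Visit queue → queue [leaf, peer, store, broker, mesh, node, router]
Visit leaf; enqueue auth, shard, sink → queue [peer, store, broker, mesh, node, router, auth, shard, sink]
Visit peer; enqueue relay → queue [store, broker, mesh, node, router, auth, shard, sink, relay]
Visit store → queue [broker, mesh, node, router, auth, shard, sink, relay]
Visit broker; enqueue hub → queue [mesh, node, router, auth, shard, sink, relay, hub]
Visit mesh → queue [node, router, auth, shard, sink, relay, hub]
Visit node → queue [router, auth, shard, sink, relay, hub]
Visit router → queue [auth, shard, sink, relay, hub]
Visit auth → queue [shard, sink, relay, hub]
Visit shard → queue [sink, relay, hub]
Visit sink → queue [relay, hub]
Visit relay → queue [hub]
Visit hub → queue []

ingest → agent → cache → queue → leaf → peer → store → broker → mesh → node → router → auth → shard → sink → relay → hub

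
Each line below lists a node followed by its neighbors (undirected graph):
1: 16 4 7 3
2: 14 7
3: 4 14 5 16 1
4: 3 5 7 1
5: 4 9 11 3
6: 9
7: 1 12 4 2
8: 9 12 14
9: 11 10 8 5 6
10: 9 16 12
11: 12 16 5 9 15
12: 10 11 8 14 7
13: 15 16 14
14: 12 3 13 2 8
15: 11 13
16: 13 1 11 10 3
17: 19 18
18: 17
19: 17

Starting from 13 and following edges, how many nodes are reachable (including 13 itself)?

16

BFS from 13 visits: 13, 14, 15, 16, 2, 3, 8, 12, 11, 1, 10, 7, 4, 5, 9, 6
Reachable nodes: 16 of 19 total.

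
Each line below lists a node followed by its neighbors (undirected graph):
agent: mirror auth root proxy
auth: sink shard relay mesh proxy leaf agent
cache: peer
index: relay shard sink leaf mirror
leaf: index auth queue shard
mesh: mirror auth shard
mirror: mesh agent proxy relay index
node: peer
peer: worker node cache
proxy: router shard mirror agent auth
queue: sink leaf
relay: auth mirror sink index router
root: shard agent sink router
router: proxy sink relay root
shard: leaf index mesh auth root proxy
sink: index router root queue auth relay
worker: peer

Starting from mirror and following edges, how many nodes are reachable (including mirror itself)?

BFS from mirror visits: mirror, mesh, agent, proxy, relay, index, auth, shard, root, router, sink, leaf, queue
Reachable nodes: 13 of 17 total.

13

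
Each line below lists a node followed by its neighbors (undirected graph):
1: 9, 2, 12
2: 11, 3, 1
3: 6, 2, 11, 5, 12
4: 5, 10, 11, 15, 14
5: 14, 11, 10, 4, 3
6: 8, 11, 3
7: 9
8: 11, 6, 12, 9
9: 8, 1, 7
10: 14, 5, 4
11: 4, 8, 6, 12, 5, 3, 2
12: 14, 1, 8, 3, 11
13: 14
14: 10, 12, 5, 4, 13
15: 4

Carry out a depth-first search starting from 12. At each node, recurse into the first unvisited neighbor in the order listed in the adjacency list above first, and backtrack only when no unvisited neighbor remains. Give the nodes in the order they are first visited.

Visit 12
12 → 14
14 → 10
10 → 5
5 → 11
11 → 4
4 → 15
11 → 8
8 → 6
6 → 3
3 → 2
2 → 1
1 → 9
9 → 7
14 → 13

12, 14, 10, 5, 11, 4, 15, 8, 6, 3, 2, 1, 9, 7, 13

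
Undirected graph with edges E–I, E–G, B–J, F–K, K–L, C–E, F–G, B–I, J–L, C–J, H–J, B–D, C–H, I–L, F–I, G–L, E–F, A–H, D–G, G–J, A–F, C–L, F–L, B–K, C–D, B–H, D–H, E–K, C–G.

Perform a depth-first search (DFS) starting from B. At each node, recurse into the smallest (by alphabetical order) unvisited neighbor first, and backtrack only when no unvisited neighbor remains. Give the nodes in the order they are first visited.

B, D, C, E, F, A, H, J, G, L, I, K

Visit B
B → D
D → C
C → E
E → F
F → A
A → H
H → J
J → G
G → L
L → I
L → K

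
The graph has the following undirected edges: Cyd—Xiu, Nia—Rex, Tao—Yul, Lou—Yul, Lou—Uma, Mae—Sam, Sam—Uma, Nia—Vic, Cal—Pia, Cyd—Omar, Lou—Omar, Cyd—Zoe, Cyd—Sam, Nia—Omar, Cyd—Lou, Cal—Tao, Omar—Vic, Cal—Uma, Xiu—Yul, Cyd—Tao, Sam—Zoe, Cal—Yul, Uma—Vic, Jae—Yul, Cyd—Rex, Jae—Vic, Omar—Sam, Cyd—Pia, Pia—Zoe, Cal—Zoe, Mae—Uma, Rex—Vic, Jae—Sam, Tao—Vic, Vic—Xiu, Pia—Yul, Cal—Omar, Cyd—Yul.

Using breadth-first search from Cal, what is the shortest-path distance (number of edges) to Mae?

Level 0: Cal
Level 1: Omar, Pia, Tao, Uma, Yul, Zoe
Level 2: Cyd, Jae, Lou, Mae, Nia, Sam, Vic, Xiu
Level 3: Rex
Mae first appears at level 2.

2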